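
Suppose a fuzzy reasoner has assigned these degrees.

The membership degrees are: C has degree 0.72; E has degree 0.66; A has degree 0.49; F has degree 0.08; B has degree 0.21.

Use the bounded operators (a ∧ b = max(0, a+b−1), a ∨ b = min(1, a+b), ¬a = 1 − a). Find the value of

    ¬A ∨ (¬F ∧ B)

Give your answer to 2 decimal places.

0.64

¬A = 1 − 0.49 = 0.51
¬F = 1 − 0.08 = 0.92
¬F ∧ B = max(0, a+b−1) on (0.92, 0.21) = 0.13
¬A ∨ (¬F ∧ B) = min(1, a+b) on (0.51, 0.13) = 0.64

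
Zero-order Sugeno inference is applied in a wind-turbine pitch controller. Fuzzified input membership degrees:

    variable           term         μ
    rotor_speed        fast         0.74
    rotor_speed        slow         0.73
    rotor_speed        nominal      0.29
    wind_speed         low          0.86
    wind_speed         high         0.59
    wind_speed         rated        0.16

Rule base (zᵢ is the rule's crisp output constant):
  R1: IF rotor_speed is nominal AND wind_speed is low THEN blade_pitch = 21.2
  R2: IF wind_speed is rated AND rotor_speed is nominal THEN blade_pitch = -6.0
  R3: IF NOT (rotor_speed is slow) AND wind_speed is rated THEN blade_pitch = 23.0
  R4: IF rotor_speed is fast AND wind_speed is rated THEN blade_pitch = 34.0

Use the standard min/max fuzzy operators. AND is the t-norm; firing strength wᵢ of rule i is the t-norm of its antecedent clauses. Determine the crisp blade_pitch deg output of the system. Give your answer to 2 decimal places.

18.58

R1 (z=21.2): nominal=0.29, low=0.86; AND[min(a, b)] → w = 0.29
R2 (z=-6.0): rated=0.16, nominal=0.29; AND[min(a, b)] → w = 0.16
R3 (z=23.0): ¬slow=1−0.73=0.27, rated=0.16; AND[min(a, b)] → w = 0.16
R4 (z=34.0): fast=0.74, rated=0.16; AND[min(a, b)] → w = 0.16
Weighted average = (0.29·21.2 + 0.16·-6.0 + 0.16·23.0 + 0.16·34.0) / (0.29 + 0.16 + 0.16 + 0.16)
  = 14.3080 / 0.7700 = 18.58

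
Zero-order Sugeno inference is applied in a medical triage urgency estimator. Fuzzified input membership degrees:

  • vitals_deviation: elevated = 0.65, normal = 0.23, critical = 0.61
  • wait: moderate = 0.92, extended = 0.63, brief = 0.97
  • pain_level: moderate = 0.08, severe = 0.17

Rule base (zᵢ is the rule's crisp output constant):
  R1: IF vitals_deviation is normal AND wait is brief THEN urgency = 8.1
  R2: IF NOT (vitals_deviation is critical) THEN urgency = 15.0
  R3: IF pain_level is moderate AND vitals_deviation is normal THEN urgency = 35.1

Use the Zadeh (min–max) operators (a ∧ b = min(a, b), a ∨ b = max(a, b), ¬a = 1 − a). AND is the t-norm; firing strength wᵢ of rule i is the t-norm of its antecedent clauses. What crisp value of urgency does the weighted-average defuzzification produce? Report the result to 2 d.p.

15.03

R1 (z=8.1): normal=0.23, brief=0.97; AND[min(a, b)] → w = 0.23
R2 (z=15.0): ¬critical=1−0.61=0.39 → w = 0.39
R3 (z=35.1): moderate=0.08, normal=0.23; AND[min(a, b)] → w = 0.08
Weighted average = (0.23·8.1 + 0.39·15.0 + 0.08·35.1) / (0.23 + 0.39 + 0.08)
  = 10.5210 / 0.7000 = 15.03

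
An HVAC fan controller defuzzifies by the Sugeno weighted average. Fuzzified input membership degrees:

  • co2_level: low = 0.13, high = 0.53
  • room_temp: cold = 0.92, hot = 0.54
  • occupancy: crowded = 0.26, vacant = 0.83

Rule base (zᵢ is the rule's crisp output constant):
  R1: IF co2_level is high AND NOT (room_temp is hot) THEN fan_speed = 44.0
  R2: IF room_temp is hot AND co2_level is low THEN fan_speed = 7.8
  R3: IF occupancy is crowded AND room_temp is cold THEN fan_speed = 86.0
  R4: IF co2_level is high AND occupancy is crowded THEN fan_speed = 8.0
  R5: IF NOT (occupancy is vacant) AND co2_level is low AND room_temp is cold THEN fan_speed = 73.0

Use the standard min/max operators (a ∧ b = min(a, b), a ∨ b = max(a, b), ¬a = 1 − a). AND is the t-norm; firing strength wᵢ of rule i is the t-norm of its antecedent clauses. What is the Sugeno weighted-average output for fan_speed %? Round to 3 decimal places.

R1 (z=44.0): high=0.53, ¬hot=1−0.54=0.46; AND[min(a, b)] → w = 0.46
R2 (z=7.8): hot=0.54, low=0.13; AND[min(a, b)] → w = 0.13
R3 (z=86.0): crowded=0.26, cold=0.92; AND[min(a, b)] → w = 0.26
R4 (z=8.0): high=0.53, crowded=0.26; AND[min(a, b)] → w = 0.26
R5 (z=73.0): ¬vacant=1−0.83=0.17, low=0.13, cold=0.92; AND[min(a, b)] → w = 0.13
Weighted average = (0.46·44.0 + 0.13·7.8 + 0.26·86.0 + 0.26·8.0 + 0.13·73.0) / (0.46 + 0.13 + 0.26 + 0.26 + 0.13)
  = 55.1840 / 1.2400 = 44.503

44.503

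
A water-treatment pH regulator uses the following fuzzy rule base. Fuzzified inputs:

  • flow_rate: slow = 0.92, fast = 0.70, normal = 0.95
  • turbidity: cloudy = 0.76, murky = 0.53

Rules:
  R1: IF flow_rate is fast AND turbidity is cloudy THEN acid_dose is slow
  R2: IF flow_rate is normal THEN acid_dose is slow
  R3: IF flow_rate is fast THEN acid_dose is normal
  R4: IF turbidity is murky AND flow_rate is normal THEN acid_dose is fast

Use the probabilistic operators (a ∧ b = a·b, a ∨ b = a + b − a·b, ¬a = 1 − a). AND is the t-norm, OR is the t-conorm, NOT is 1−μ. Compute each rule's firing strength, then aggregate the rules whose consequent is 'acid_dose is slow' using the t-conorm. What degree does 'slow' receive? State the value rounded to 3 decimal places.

0.977

R1: fast=0.70, cloudy=0.76; AND[a·b] → w = 0.5320
R2: normal=0.95 → w = 0.9500
R3: fast=0.70 → w = 0.7000
R4: murky=0.53, normal=0.95; AND[a·b] → w = 0.5035
Rules with consequent 'slow': {R1, R2} → strengths 0.5320, 0.9500
Aggregate via t-conorm [a + b − a·b]: 0.9766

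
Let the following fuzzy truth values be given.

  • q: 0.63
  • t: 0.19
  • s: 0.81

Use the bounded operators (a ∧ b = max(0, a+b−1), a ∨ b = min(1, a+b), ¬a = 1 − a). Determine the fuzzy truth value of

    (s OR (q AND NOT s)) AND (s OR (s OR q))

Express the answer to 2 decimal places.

NOT s = 1 − 0.81 = 0.19
q AND NOT s = max(0, a+b−1) on (0.63, 0.19) = 0.00
s OR (q AND NOT s) = min(1, a+b) on (0.81, 0.00) = 0.81
s OR q = min(1, a+b) on (0.81, 0.63) = 1.00
s OR (s OR q) = min(1, a+b) on (0.81, 1.00) = 1.00
(s OR (q AND NOT s)) AND (s OR (s OR q)) = max(0, a+b−1) on (0.81, 1.00) = 0.81

0.81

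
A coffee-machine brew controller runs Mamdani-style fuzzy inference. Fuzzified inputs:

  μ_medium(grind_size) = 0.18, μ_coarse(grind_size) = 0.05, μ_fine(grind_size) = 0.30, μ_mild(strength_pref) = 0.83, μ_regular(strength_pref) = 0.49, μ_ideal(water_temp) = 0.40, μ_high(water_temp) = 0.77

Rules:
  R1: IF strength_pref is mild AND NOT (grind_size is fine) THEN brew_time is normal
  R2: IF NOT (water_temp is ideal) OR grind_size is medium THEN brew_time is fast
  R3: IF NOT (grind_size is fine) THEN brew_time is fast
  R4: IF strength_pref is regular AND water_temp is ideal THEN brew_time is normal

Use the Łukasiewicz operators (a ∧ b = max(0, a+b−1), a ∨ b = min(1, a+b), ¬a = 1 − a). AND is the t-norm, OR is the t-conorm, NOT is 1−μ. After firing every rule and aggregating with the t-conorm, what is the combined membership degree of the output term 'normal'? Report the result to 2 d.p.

0.53

R1: mild=0.83, ¬fine=1−0.30=0.70; AND[max(0, a+b−1)] → w = 0.53
R2: ¬ideal=1−0.40=0.60, medium=0.18; OR[min(1, a+b)] → w = 0.78
R3: ¬fine=1−0.30=0.70 → w = 0.70
R4: regular=0.49, ideal=0.40; AND[max(0, a+b−1)] → w = 0.00
Rules with consequent 'normal': {R1, R4} → strengths 0.53, 0.00
Aggregate via t-conorm [min(1, a+b)]: 0.53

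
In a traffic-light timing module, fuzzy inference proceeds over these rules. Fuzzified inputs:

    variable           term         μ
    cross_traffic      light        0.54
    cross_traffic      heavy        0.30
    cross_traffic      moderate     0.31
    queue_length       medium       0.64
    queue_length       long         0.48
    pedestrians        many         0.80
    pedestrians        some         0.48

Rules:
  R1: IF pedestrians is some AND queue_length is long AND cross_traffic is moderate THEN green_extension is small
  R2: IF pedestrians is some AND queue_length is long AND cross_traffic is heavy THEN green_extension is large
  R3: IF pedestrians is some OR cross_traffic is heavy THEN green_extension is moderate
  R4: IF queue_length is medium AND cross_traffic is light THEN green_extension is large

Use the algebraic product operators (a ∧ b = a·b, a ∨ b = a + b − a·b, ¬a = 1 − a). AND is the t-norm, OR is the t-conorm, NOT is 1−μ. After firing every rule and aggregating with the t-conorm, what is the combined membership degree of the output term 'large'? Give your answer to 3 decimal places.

R1: some=0.48, long=0.48, moderate=0.31; AND[a·b] → w = 0.0714
R2: some=0.48, long=0.48, heavy=0.30; AND[a·b] → w = 0.0691
R3: some=0.48, heavy=0.30; OR[a + b − a·b] → w = 0.6360
R4: medium=0.64, light=0.54; AND[a·b] → w = 0.3456
Rules with consequent 'large': {R2, R4} → strengths 0.0691, 0.3456
Aggregate via t-conorm [a + b − a·b]: 0.3908

0.391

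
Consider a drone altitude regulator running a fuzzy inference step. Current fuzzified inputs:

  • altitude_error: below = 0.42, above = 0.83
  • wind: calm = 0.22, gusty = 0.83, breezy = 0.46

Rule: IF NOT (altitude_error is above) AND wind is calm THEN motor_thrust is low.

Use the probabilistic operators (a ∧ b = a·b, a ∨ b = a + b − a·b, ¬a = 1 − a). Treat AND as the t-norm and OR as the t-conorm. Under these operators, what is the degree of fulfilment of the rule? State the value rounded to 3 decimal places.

firing strength: ¬above=1−0.83=0.17, calm=0.22; AND[a·b] → w = 0.0374

0.037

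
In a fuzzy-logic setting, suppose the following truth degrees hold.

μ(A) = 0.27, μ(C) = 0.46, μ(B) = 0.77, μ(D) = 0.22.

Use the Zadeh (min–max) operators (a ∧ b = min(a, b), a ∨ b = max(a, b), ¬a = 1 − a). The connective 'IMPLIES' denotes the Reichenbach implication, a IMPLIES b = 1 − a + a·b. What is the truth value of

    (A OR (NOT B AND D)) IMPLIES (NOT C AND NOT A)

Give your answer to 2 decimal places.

0.88

NOT B = 1 − 0.77 = 0.23
NOT B AND D = min(a, b) on (0.23, 0.22) = 0.22
A OR (NOT B AND D) = max(a, b) on (0.27, 0.22) = 0.27
NOT C = 1 − 0.46 = 0.54
NOT A = 1 − 0.27 = 0.73
NOT C AND NOT A = min(a, b) on (0.54, 0.73) = 0.54
(A OR (NOT B AND D)) IMPLIES (NOT C AND NOT A)  [Reichenbach: 1 − a + a·b] with a=0.27, b=0.54 → 0.88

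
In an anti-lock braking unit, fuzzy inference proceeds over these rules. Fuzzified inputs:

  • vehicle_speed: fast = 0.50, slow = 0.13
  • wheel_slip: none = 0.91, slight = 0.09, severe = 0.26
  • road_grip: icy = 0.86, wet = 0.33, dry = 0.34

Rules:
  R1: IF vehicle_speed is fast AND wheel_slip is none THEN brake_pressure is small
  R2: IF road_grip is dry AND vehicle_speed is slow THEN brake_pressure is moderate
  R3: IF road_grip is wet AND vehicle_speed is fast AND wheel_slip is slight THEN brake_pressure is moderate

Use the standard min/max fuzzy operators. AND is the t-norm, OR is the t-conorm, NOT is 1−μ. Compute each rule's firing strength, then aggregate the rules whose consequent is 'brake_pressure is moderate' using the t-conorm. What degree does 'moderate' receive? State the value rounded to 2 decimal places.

R1: fast=0.50, none=0.91; AND[min(a, b)] → w = 0.50
R2: dry=0.34, slow=0.13; AND[min(a, b)] → w = 0.13
R3: wet=0.33, fast=0.50, slight=0.09; AND[min(a, b)] → w = 0.09
Rules with consequent 'moderate': {R2, R3} → strengths 0.13, 0.09
Aggregate via t-conorm [max(a, b)]: 0.13

0.13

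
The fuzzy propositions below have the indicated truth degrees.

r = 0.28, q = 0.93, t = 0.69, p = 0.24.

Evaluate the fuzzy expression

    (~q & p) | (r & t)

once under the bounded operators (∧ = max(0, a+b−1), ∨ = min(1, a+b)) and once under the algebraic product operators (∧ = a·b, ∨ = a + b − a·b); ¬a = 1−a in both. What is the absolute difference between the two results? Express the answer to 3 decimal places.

Under bounded:
  ~q = 1 − 0.93 = 0.07
  ~q & p = max(0, a+b−1) on (0.07, 0.24) = 0.00
  r & t = max(0, a+b−1) on (0.28, 0.69) = 0.00
  (~q & p) | (r & t) = min(1, a+b) on (0.00, 0.00) = 0.00
  → value = 0.0000
Under algebraic product:
  ~q = 1 − 0.9300 = 0.0700
  ~q & p = a·b on (0.0700, 0.2400) = 0.0168
  r & t = a·b on (0.2800, 0.6900) = 0.1932
  (~q & p) | (r & t) = a + b − a·b on (0.0168, 0.1932) = 0.2068
  → value = 0.2068
|0.0000 − 0.2068| = 0.207

0.207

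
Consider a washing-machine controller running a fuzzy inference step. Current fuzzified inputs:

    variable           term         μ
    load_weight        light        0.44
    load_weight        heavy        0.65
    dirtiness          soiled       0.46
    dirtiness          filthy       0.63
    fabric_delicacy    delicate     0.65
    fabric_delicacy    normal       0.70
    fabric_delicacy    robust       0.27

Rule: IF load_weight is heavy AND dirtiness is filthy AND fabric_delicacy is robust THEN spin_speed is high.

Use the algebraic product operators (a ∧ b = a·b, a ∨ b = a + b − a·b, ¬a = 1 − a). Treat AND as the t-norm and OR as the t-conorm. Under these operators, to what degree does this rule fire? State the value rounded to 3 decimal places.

0.111

firing strength: heavy=0.65, filthy=0.63, robust=0.27; AND[a·b] → w = 0.1106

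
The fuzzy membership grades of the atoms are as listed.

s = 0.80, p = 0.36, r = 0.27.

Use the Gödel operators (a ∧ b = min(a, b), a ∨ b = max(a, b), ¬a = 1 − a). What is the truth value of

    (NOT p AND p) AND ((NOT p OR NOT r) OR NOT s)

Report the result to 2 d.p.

0.36

NOT p = 1 − 0.36 = 0.64
NOT p AND p = min(a, b) on (0.64, 0.36) = 0.36
NOT p = 1 − 0.36 = 0.64
NOT r = 1 − 0.27 = 0.73
NOT p OR NOT r = max(a, b) on (0.64, 0.73) = 0.73
NOT s = 1 − 0.80 = 0.20
(NOT p OR NOT r) OR NOT s = max(a, b) on (0.73, 0.20) = 0.73
(NOT p AND p) AND ((NOT p OR NOT r) OR NOT s) = min(a, b) on (0.36, 0.73) = 0.36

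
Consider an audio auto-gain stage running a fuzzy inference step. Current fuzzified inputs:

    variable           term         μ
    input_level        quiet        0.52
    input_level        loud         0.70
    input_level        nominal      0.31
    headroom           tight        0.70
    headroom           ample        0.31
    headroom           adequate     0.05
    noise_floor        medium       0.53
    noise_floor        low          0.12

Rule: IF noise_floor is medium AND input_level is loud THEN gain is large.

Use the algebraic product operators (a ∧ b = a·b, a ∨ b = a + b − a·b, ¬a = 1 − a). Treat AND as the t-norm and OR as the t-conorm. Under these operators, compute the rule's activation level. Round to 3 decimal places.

firing strength: medium=0.53, loud=0.70; AND[a·b] → w = 0.3710

0.371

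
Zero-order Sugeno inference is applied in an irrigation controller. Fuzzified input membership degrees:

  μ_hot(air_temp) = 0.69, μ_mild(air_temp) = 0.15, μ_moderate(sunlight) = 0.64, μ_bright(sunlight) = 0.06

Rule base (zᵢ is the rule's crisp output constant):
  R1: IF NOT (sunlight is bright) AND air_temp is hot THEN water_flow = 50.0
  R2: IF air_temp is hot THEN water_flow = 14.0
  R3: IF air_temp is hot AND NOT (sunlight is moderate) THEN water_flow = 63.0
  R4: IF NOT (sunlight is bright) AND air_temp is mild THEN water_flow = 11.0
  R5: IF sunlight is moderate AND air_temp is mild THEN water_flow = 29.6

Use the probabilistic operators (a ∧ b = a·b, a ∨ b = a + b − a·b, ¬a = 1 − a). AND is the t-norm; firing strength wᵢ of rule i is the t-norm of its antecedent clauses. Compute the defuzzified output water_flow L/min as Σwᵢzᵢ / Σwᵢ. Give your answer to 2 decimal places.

R1 (z=50.0): ¬bright=1−0.06=0.94, hot=0.69; AND[a·b] → w = 0.6486
R2 (z=14.0): hot=0.69 → w = 0.6900
R3 (z=63.0): hot=0.69, ¬moderate=1−0.64=0.36; AND[a·b] → w = 0.2484
R4 (z=11.0): ¬bright=1−0.06=0.94, mild=0.15; AND[a·b] → w = 0.1410
R5 (z=29.6): moderate=0.64, mild=0.15; AND[a·b] → w = 0.0960
Weighted average = (0.6486·50.0 + 0.6900·14.0 + 0.2484·63.0 + 0.1410·11.0 + 0.0960·29.6) / (0.6486 + 0.6900 + 0.2484 + 0.1410 + 0.0960)
  = 62.1318 / 1.8240 = 34.06

34.06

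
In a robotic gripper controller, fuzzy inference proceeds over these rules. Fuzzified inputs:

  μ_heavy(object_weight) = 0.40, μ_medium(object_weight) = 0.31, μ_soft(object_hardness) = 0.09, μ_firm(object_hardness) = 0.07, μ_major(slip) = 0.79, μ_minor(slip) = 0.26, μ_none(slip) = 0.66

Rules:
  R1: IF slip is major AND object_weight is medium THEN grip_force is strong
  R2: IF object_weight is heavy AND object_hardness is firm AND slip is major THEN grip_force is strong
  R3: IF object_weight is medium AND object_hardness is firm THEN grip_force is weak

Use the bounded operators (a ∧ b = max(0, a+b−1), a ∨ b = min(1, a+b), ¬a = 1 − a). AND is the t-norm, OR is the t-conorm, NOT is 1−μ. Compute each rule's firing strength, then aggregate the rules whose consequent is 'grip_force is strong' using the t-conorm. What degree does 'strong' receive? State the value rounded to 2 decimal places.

R1: major=0.79, medium=0.31; AND[max(0, a+b−1)] → w = 0.10
R2: heavy=0.40, firm=0.07, major=0.79; AND[max(0, a+b−1)] → w = 0.00
R3: medium=0.31, firm=0.07; AND[max(0, a+b−1)] → w = 0.00
Rules with consequent 'strong': {R1, R2} → strengths 0.10, 0.00
Aggregate via t-conorm [min(1, a+b)]: 0.10

0.10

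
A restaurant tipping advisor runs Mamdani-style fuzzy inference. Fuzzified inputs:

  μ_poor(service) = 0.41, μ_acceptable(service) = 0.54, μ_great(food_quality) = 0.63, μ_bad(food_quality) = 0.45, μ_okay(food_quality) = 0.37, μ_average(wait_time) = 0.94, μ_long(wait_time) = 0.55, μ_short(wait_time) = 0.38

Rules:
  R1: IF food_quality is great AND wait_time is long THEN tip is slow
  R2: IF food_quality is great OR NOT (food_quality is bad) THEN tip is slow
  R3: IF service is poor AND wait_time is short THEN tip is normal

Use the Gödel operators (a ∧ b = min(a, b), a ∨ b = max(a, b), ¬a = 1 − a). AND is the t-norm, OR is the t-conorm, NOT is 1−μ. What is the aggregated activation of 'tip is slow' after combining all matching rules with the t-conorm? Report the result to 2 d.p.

R1: great=0.63, long=0.55; AND[min(a, b)] → w = 0.55
R2: great=0.63, ¬bad=1−0.45=0.55; OR[max(a, b)] → w = 0.63
R3: poor=0.41, short=0.38; AND[min(a, b)] → w = 0.38
Rules with consequent 'slow': {R1, R2} → strengths 0.55, 0.63
Aggregate via t-conorm [max(a, b)]: 0.63

0.63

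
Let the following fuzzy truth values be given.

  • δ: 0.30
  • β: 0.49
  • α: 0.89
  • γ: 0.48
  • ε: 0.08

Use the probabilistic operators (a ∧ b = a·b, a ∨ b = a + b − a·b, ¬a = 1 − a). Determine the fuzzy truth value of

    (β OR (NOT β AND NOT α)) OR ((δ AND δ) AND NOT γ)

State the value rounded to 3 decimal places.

0.541

NOT β = 1 − 0.4900 = 0.5100
NOT α = 1 − 0.8900 = 0.1100
NOT β AND NOT α = a·b on (0.5100, 0.1100) = 0.0561
β OR (NOT β AND NOT α) = a + b − a·b on (0.4900, 0.0561) = 0.5186
δ AND δ = a·b on (0.3000, 0.3000) = 0.0900
NOT γ = 1 − 0.4800 = 0.5200
(δ AND δ) AND NOT γ = a·b on (0.0900, 0.5200) = 0.0468
(β OR (NOT β AND NOT α)) OR ((δ AND δ) AND NOT γ) = a + b − a·b on (0.5186, 0.0468) = 0.5411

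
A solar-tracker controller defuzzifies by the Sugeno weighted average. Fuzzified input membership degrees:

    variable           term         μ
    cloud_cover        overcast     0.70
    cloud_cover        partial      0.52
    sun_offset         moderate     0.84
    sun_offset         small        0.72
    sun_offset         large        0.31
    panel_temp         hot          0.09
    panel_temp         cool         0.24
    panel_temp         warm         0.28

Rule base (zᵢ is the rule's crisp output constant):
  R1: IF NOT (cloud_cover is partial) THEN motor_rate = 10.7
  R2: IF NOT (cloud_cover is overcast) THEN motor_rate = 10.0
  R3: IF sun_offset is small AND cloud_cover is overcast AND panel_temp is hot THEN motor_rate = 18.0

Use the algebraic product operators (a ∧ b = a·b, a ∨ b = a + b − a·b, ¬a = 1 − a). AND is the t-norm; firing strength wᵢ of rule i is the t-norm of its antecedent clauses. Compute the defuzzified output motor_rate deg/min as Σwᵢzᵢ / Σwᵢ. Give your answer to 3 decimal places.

10.847

R1 (z=10.7): ¬partial=1−0.52=0.48 → w = 0.4800
R2 (z=10.0): ¬overcast=1−0.70=0.30 → w = 0.3000
R3 (z=18.0): small=0.72, overcast=0.70, hot=0.09; AND[a·b] → w = 0.0454
Weighted average = (0.4800·10.7 + 0.3000·10.0 + 0.0454·18.0) / (0.4800 + 0.3000 + 0.0454)
  = 8.9525 / 0.8254 = 10.847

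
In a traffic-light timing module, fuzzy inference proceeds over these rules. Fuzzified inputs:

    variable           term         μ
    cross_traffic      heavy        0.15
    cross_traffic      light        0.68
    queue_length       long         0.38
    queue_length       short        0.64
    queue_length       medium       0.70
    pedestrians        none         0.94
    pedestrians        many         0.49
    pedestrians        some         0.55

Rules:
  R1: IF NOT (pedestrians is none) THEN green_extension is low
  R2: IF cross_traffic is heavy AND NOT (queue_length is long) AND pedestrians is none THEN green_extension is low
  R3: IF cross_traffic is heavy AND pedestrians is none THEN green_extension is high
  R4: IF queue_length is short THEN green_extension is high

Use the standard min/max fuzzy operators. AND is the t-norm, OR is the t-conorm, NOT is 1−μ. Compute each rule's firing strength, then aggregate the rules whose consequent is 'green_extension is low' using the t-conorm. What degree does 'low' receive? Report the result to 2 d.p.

R1: ¬none=1−0.94=0.06 → w = 0.06
R2: heavy=0.15, ¬long=1−0.38=0.62, none=0.94; AND[min(a, b)] → w = 0.15
R3: heavy=0.15, none=0.94; AND[min(a, b)] → w = 0.15
R4: short=0.64 → w = 0.64
Rules with consequent 'low': {R1, R2} → strengths 0.06, 0.15
Aggregate via t-conorm [max(a, b)]: 0.15

0.15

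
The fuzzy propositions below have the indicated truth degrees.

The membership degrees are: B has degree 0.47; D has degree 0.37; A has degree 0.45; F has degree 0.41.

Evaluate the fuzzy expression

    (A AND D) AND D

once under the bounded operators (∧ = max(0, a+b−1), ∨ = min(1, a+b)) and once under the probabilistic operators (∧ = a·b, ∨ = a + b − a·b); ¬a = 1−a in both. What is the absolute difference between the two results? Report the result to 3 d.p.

Under bounded:
  A AND D = max(0, a+b−1) on (0.45, 0.37) = 0.00
  (A AND D) AND D = max(0, a+b−1) on (0.00, 0.37) = 0.00
  → value = 0.0000
Under probabilistic:
  A AND D = a·b on (0.4500, 0.3700) = 0.1665
  (A AND D) AND D = a·b on (0.1665, 0.3700) = 0.0616
  → value = 0.0616
|0.0000 − 0.0616| = 0.062

0.062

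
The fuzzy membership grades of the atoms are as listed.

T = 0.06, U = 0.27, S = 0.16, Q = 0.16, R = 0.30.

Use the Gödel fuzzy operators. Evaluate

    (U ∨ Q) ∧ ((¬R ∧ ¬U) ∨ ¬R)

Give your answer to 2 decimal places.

0.27

U ∨ Q = max(a, b) on (0.27, 0.16) = 0.27
¬R = 1 − 0.30 = 0.70
¬U = 1 − 0.27 = 0.73
¬R ∧ ¬U = min(a, b) on (0.70, 0.73) = 0.70
¬R = 1 − 0.30 = 0.70
(¬R ∧ ¬U) ∨ ¬R = max(a, b) on (0.70, 0.70) = 0.70
(U ∨ Q) ∧ ((¬R ∧ ¬U) ∨ ¬R) = min(a, b) on (0.27, 0.70) = 0.27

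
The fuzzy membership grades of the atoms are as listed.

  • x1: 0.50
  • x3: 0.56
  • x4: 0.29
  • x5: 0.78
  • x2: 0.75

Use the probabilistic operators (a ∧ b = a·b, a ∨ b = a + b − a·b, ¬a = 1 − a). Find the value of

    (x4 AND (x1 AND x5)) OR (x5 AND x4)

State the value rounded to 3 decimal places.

x1 AND x5 = a·b on (0.5000, 0.7800) = 0.3900
x4 AND (x1 AND x5) = a·b on (0.2900, 0.3900) = 0.1131
x5 AND x4 = a·b on (0.7800, 0.2900) = 0.2262
(x4 AND (x1 AND x5)) OR (x5 AND x4) = a + b − a·b on (0.1131, 0.2262) = 0.3137

0.314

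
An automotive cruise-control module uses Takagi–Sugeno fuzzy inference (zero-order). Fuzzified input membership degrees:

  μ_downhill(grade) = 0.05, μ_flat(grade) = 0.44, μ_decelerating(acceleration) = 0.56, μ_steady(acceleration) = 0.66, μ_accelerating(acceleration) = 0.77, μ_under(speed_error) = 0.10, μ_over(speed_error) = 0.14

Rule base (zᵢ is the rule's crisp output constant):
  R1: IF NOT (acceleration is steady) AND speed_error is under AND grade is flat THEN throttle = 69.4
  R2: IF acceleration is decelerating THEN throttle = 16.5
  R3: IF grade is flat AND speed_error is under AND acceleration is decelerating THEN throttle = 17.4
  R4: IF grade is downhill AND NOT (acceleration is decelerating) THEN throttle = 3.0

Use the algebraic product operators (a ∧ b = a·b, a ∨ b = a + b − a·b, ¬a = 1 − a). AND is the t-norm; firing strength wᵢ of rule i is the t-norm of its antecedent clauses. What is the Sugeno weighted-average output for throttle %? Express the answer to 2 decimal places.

R1 (z=69.4): ¬steady=1−0.66=0.34, under=0.10, flat=0.44; AND[a·b] → w = 0.0150
R2 (z=16.5): decelerating=0.56 → w = 0.5600
R3 (z=17.4): flat=0.44, under=0.10, decelerating=0.56; AND[a·b] → w = 0.0246
R4 (z=3.0): downhill=0.05, ¬decelerating=1−0.56=0.44; AND[a·b] → w = 0.0220
Weighted average = (0.0150·69.4 + 0.5600·16.5 + 0.0246·17.4 + 0.0220·3.0) / (0.0150 + 0.5600 + 0.0246 + 0.0220)
  = 10.7730 / 0.6216 = 17.33

17.33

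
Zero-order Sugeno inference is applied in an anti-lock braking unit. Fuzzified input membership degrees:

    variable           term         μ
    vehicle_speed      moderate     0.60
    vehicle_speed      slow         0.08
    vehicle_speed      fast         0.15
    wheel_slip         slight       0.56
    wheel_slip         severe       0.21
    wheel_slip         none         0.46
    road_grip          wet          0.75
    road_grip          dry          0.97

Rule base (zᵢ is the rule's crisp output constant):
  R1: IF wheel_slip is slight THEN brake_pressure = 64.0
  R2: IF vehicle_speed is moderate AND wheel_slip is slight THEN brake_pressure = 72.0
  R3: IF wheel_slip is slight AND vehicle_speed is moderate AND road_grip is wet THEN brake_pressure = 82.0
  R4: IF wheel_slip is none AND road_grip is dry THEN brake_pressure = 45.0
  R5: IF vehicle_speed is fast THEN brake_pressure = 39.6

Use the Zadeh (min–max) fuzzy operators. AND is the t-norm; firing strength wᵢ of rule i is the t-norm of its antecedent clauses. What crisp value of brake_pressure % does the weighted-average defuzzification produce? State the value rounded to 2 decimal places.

64.94

R1 (z=64.0): slight=0.56 → w = 0.56
R2 (z=72.0): moderate=0.60, slight=0.56; AND[min(a, b)] → w = 0.56
R3 (z=82.0): slight=0.56, moderate=0.60, wet=0.75; AND[min(a, b)] → w = 0.56
R4 (z=45.0): none=0.46, dry=0.97; AND[min(a, b)] → w = 0.46
R5 (z=39.6): fast=0.15 → w = 0.15
Weighted average = (0.56·64.0 + 0.56·72.0 + 0.56·82.0 + 0.46·45.0 + 0.15·39.6) / (0.56 + 0.56 + 0.56 + 0.46 + 0.15)
  = 148.7200 / 2.2900 = 64.94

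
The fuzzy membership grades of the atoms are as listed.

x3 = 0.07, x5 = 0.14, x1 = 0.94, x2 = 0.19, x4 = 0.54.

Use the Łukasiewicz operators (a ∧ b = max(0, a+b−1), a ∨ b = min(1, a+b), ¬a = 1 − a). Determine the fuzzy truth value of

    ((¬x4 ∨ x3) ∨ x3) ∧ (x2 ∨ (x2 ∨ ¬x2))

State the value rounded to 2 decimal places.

¬x4 = 1 − 0.54 = 0.46
¬x4 ∨ x3 = min(1, a+b) on (0.46, 0.07) = 0.53
(¬x4 ∨ x3) ∨ x3 = min(1, a+b) on (0.53, 0.07) = 0.60
¬x2 = 1 − 0.19 = 0.81
x2 ∨ ¬x2 = min(1, a+b) on (0.19, 0.81) = 1.00
x2 ∨ (x2 ∨ ¬x2) = min(1, a+b) on (0.19, 1.00) = 1.00
((¬x4 ∨ x3) ∨ x3) ∧ (x2 ∨ (x2 ∨ ¬x2)) = max(0, a+b−1) on (0.60, 1.00) = 0.60

0.60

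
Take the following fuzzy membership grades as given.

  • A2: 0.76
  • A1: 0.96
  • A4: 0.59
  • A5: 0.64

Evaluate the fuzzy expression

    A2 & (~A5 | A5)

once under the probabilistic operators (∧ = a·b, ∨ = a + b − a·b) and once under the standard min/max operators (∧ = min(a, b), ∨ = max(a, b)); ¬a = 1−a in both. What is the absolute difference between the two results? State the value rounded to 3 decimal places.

Under probabilistic:
  ~A5 = 1 − 0.6400 = 0.3600
  ~A5 | A5 = a + b − a·b on (0.3600, 0.6400) = 0.7696
  A2 & (~A5 | A5) = a·b on (0.7600, 0.7696) = 0.5849
  → value = 0.5849
Under standard min/max:
  ~A5 = 1 − 0.64 = 0.36
  ~A5 | A5 = max(a, b) on (0.36, 0.64) = 0.64
  A2 & (~A5 | A5) = min(a, b) on (0.76, 0.64) = 0.64
  → value = 0.6400
|0.5849 − 0.6400| = 0.055

0.055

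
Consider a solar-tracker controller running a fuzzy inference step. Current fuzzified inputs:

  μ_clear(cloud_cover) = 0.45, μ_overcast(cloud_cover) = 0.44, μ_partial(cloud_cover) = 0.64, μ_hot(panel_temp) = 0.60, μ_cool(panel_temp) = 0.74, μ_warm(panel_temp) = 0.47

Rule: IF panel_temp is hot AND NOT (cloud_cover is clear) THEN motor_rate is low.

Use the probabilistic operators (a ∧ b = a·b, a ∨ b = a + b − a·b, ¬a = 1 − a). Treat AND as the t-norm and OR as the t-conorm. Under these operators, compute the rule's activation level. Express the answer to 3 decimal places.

0.330

firing strength: hot=0.60, ¬clear=1−0.45=0.55; AND[a·b] → w = 0.3300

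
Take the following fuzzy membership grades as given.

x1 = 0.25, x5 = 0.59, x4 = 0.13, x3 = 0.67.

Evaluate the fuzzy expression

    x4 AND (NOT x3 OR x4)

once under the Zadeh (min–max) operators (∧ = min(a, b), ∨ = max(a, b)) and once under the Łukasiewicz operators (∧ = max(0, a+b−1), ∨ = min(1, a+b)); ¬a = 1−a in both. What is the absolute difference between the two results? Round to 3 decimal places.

0.130

Under Zadeh (min–max):
  NOT x3 = 1 − 0.67 = 0.33
  NOT x3 OR x4 = max(a, b) on (0.33, 0.13) = 0.33
  x4 AND (NOT x3 OR x4) = min(a, b) on (0.13, 0.33) = 0.13
  → value = 0.1300
Under Łukasiewicz:
  NOT x3 = 1 − 0.67 = 0.33
  NOT x3 OR x4 = min(1, a+b) on (0.33, 0.13) = 0.46
  x4 AND (NOT x3 OR x4) = max(0, a+b−1) on (0.13, 0.46) = 0.00
  → value = 0.0000
|0.1300 − 0.0000| = 0.130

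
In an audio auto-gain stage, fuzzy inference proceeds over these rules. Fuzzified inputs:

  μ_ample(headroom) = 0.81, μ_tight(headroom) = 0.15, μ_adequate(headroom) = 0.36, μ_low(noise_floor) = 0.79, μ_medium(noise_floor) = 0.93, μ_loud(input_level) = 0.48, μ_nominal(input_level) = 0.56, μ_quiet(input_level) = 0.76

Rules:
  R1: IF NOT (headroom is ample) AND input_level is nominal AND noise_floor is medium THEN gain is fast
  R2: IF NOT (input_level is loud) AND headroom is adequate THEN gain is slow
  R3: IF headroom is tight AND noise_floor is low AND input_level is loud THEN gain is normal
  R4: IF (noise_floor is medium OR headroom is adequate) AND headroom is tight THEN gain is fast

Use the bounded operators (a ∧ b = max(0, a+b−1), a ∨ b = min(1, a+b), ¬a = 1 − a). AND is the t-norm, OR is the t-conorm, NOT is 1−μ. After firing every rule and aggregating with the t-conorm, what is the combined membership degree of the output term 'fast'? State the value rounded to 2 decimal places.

R1: ¬ample=1−0.81=0.19, nominal=0.56, medium=0.93; AND[max(0, a+b−1)] → w = 0.00
R2: ¬loud=1−0.48=0.52, adequate=0.36; AND[max(0, a+b−1)] → w = 0.00
R3: tight=0.15, low=0.79, loud=0.48; AND[max(0, a+b−1)] → w = 0.00
R4: (medium=0.93 OR adequate=0.36) = 1.00; AND[max(0, a+b−1)] with tight=0.15 → w = 0.15
Rules with consequent 'fast': {R1, R4} → strengths 0.00, 0.15
Aggregate via t-conorm [min(1, a+b)]: 0.15

0.15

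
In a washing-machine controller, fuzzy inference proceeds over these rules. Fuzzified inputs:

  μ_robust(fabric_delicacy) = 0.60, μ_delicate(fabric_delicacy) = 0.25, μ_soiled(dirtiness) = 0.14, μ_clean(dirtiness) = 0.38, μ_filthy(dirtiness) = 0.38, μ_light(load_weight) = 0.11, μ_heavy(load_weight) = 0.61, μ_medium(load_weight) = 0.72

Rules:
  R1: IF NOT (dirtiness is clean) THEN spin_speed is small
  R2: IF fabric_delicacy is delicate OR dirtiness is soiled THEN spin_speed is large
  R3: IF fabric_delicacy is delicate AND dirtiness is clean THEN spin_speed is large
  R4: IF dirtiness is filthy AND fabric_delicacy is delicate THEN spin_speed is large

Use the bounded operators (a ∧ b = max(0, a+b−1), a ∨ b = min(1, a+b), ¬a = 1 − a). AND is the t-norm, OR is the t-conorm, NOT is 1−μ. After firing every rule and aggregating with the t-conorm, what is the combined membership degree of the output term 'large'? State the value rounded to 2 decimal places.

R1: ¬clean=1−0.38=0.62 → w = 0.62
R2: delicate=0.25, soiled=0.14; OR[min(1, a+b)] → w = 0.39
R3: delicate=0.25, clean=0.38; AND[max(0, a+b−1)] → w = 0.00
R4: filthy=0.38, delicate=0.25; AND[max(0, a+b−1)] → w = 0.00
Rules with consequent 'large': {R2, R3, R4} → strengths 0.39, 0.00, 0.00
Aggregate via t-conorm [min(1, a+b)]: 0.39

0.39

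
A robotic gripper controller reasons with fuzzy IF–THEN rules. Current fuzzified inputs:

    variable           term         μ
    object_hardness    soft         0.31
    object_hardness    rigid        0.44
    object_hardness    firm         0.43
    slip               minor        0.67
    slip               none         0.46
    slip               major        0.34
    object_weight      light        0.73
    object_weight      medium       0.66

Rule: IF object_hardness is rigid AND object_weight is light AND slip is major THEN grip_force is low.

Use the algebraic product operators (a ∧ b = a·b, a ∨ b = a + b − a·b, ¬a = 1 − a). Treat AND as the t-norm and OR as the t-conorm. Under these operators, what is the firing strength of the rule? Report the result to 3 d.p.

firing strength: rigid=0.44, light=0.73, major=0.34; AND[a·b] → w = 0.1092

0.109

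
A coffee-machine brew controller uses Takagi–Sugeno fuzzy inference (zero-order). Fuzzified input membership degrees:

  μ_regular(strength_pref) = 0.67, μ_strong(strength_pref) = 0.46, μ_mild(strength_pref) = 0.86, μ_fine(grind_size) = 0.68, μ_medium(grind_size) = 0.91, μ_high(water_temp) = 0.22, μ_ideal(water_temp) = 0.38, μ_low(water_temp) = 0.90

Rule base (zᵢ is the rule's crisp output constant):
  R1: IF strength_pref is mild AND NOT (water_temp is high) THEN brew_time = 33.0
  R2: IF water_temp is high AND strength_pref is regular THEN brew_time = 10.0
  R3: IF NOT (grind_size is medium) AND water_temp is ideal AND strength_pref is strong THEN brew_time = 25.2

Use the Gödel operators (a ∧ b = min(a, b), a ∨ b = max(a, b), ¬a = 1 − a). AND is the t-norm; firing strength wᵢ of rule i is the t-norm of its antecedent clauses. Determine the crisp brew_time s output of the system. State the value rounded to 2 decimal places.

R1 (z=33.0): mild=0.86, ¬high=1−0.22=0.78; AND[min(a, b)] → w = 0.78
R2 (z=10.0): high=0.22, regular=0.67; AND[min(a, b)] → w = 0.22
R3 (z=25.2): ¬medium=1−0.91=0.09, ideal=0.38, strong=0.46; AND[min(a, b)] → w = 0.09
Weighted average = (0.78·33.0 + 0.22·10.0 + 0.09·25.2) / (0.78 + 0.22 + 0.09)
  = 30.2080 / 1.0900 = 27.71

27.71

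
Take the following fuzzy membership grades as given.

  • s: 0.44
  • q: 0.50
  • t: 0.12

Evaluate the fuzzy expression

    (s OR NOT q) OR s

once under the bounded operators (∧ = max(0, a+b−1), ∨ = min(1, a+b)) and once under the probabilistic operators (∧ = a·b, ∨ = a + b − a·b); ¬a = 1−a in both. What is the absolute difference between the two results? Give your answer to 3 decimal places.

Under bounded:
  NOT q = 1 − 0.50 = 0.50
  s OR NOT q = min(1, a+b) on (0.44, 0.50) = 0.94
  (s OR NOT q) OR s = min(1, a+b) on (0.94, 0.44) = 1.00
  → value = 1.0000
Under probabilistic:
  NOT q = 1 − 0.5000 = 0.5000
  s OR NOT q = a + b − a·b on (0.4400, 0.5000) = 0.7200
  (s OR NOT q) OR s = a + b − a·b on (0.7200, 0.4400) = 0.8432
  → value = 0.8432
|1.0000 − 0.8432| = 0.157

0.157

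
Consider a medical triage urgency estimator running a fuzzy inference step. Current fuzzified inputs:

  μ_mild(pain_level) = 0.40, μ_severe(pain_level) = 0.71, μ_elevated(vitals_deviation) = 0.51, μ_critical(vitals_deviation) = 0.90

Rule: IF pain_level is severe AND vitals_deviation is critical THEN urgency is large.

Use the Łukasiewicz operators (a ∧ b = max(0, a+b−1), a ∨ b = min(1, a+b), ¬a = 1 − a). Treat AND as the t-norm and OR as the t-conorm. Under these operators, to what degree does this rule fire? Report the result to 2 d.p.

firing strength: severe=0.71, critical=0.90; AND[max(0, a+b−1)] → w = 0.61

0.61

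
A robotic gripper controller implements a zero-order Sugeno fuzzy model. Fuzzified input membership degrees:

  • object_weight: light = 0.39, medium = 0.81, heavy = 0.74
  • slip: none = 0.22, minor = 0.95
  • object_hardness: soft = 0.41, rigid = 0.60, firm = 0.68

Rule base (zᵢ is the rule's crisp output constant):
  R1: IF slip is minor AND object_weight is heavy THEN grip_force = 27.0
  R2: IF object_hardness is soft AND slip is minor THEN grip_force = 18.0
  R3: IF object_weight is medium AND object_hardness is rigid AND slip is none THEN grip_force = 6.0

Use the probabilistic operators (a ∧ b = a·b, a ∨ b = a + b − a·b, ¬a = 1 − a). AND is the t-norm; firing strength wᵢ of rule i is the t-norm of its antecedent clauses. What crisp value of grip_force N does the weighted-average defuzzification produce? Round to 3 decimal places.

R1 (z=27.0): minor=0.95, heavy=0.74; AND[a·b] → w = 0.7030
R2 (z=18.0): soft=0.41, minor=0.95; AND[a·b] → w = 0.3895
R3 (z=6.0): medium=0.81, rigid=0.60, none=0.22; AND[a·b] → w = 0.1069
Weighted average = (0.7030·27.0 + 0.3895·18.0 + 0.1069·6.0) / (0.7030 + 0.3895 + 0.1069)
  = 26.6335 / 1.1994 = 22.205

22.205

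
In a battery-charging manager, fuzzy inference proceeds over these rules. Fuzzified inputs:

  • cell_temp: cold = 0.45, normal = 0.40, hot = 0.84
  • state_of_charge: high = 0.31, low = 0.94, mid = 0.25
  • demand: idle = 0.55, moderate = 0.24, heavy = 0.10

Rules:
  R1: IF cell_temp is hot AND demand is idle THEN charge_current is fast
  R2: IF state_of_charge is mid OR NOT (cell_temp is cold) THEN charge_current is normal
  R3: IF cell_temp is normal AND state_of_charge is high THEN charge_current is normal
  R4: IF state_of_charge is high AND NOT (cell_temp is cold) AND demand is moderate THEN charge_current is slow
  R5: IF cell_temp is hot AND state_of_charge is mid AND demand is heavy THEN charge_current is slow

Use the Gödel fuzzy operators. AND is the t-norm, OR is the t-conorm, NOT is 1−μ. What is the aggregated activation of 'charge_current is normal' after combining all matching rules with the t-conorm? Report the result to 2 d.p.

R1: hot=0.84, idle=0.55; AND[min(a, b)] → w = 0.55
R2: mid=0.25, ¬cold=1−0.45=0.55; OR[max(a, b)] → w = 0.55
R3: normal=0.40, high=0.31; AND[min(a, b)] → w = 0.31
R4: high=0.31, ¬cold=1−0.45=0.55, moderate=0.24; AND[min(a, b)] → w = 0.24
R5: hot=0.84, mid=0.25, heavy=0.10; AND[min(a, b)] → w = 0.10
Rules with consequent 'normal': {R2, R3} → strengths 0.55, 0.31
Aggregate via t-conorm [max(a, b)]: 0.55

0.55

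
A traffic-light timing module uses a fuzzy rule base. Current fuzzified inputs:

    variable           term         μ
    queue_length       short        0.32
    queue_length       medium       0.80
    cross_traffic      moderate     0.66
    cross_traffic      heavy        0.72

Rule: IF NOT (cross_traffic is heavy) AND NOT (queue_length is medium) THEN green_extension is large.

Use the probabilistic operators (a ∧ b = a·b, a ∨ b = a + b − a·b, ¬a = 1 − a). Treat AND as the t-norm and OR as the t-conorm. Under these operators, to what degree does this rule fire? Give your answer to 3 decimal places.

firing strength: ¬heavy=1−0.72=0.28, ¬medium=1−0.80=0.20; AND[a·b] → w = 0.0560

0.056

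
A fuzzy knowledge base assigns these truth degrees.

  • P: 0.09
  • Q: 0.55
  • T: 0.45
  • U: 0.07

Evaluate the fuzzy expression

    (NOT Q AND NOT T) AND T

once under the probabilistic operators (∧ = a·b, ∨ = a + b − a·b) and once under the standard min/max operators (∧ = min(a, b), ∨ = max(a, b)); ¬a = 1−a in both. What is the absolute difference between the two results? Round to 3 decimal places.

Under probabilistic:
  NOT Q = 1 − 0.5500 = 0.4500
  NOT T = 1 − 0.4500 = 0.5500
  NOT Q AND NOT T = a·b on (0.4500, 0.5500) = 0.2475
  (NOT Q AND NOT T) AND T = a·b on (0.2475, 0.4500) = 0.1114
  → value = 0.1114
Under standard min/max:
  NOT Q = 1 − 0.55 = 0.45
  NOT T = 1 − 0.45 = 0.55
  NOT Q AND NOT T = min(a, b) on (0.45, 0.55) = 0.45
  (NOT Q AND NOT T) AND T = min(a, b) on (0.45, 0.45) = 0.45
  → value = 0.4500
|0.1114 − 0.4500| = 0.339

0.339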